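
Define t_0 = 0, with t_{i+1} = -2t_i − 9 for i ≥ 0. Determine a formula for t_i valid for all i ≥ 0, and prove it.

Claim: t_i = 3·(-2)^i − 3.

Base case: t_0 = 0, and 3·(-2)^0 − 3 = 3 − 3 = 0.
Assume t_j = 3·(-2)^j − 3 for some j ≥ 0.
Then t_{j+1} = -2t_j − 9 = -2·(3·(-2)^j − 3) − 9 = -6·(-2)^j + 6 − 9 = 3·(-2)^{j+1} − 3.
Hence t_i = 3·(-2)^i − 3 for every i ≥ 0, by induction.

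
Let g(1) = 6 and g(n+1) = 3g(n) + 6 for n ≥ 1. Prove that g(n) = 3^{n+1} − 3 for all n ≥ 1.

Base case: g(1) = 6, and 3^{1+1} − 3 = 9 − 3 = 6.
Assume g(m) = 3^{m+1} − 3 for some m ≥ 1.
Then g(m+1) = 3g(m) + 6 = 3·(3^{m+1} − 3) + 6 = 3^{m+2} − 9 + 6 = 3^{m+2} − 3.
So the formula holds for m+1, and by induction g(n) = 3^{n+1} − 3 for all n ≥ 1.

g(n) = 3^{n+1} − 3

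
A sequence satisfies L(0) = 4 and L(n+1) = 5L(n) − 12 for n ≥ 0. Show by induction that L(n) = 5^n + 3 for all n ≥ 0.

Base case: L(0) = 4, and 5^0 + 3 = 1 + 3 = 4.
Assume L(j) = 5^j + 3 for some j ≥ 0.
Then L(j+1) = 5L(j) − 12 = 5·(5^j + 3) − 12 = 5^{j+1} + 15 − 12 = 5^{j+1} + 3.
By induction, L(n) = 5^n + 3 for all n ≥ 0.

L(n) = 5^n + 3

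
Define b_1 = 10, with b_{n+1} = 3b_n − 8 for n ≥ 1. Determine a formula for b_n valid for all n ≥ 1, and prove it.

Claim: b_n = 2·3^n + 4.

Base case: b_1 = 10, and 2·3^1 + 4 = 6 + 4 = 10.
Assume b_j = 2·3^j + 4 for some j ≥ 1.
Then b_{j+1} = 3b_j − 8 = 3·(2·3^j + 4) − 8 = 6·3^j + 12 − 8 = 2·3^{j+1} + 4.
By induction, b_n = 2·3^n + 4 for all n ≥ 1.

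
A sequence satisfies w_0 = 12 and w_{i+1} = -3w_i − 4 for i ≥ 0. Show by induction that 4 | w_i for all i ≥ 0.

Base case: w_0 = 12 = 4·3, so 4 | w_0.
Assume 4 | w_r, so w_r = 4t for some integer t.
Then w_{r+1} = -3w_r − 4 = -3·(4t) − 4 = 4(-3t − 1), so 4 | w_{r+1}.
So the property holds for r+1, and by induction 4 | w_i for all i ≥ 0.

4 | w_i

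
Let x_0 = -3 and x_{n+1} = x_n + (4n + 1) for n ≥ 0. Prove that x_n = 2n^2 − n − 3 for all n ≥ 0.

Base case: x_0 = -3, and 2·0^2 − 0 − 3 = -3.
Assume x_k = 2k^2 − k − 3.
Then x_{k+1} = x_k + (4k + 1) = (2k^2 − k − 3) + (4k + 1) = 2k^2 + 3k − 2,
and 2·(k+1)^2 − (k+1) − 3 = 2k^2 + 3k − 2.
Hence x_n = 2n^2 − n − 3 for every n ≥ 0, by induction.

x_n = 2n^2 − n − 3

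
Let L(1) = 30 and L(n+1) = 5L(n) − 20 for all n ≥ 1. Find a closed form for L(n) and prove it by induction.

Claim: L(n) = 5^{n+1} + 5.

Base case: L(1) = 30, and 5^{1+1} + 5 = 25 + 5 = 30.
Assume L(r) = 5^{r+1} + 5 for some r ≥ 1.
Then L(r+1) = 5L(r) − 20 = 5·(5^{r+1} + 5) − 20 = 5^{r+2} + 25 − 20 = 5^{r+2} + 5.
This completes the inductive step, so L(n) = 5^{n+1} + 5 for all n ≥ 1.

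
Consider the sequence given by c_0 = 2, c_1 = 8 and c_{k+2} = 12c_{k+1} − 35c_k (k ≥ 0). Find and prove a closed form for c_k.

Claim: c_k = 3·5^k − 7^k.

Base cases: c_0 = 2 and 3·5^0 − 7^0 = 2; c_1 = 8 and 3·5^1 − 7^1 = 8.
Assume c_i = 3·5^i − 7^i for all 0 ≤ i ≤ j, where j ≥ 1.
Then c_{j+1} = 12c_j − 35c_{j−1} = 12·(3·5^j − 7^j) − 35·(3·5^{j−1} − 7^{j−1}) = 3·(12·5 − 35)5^{j−1} − (12·7 − 35)7^{j−1} = 75·5^{j−1} − 49·7^{j−1} = 3·5^{j+1} − 7^{j+1}.
This completes the inductive step, so c_k = 3·5^k − 7^k for all k ≥ 0.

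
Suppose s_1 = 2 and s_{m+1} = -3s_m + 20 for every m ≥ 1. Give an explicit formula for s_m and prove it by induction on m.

Claim: s_m = (-3)^m + 5.

Base case: s_1 = 2, and (-3)^1 + 5 = -3 + 5 = 2.
Assume s_k = (-3)^k + 5 for some k ≥ 1.
Then s_{k+1} = -3s_k + 20 = -3·((-3)^k + 5) + 20 = -3·(-3)^k − 15 + 20 = (-3)^{k+1} + 5.
By induction, s_m = (-3)^m + 5 for all m ≥ 1.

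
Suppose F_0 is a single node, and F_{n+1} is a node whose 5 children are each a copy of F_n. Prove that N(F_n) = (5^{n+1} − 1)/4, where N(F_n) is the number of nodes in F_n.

Base case: N(F_0) = 1, and (5^{0+1} − 1)/4 = 1.
Assume N(F_r) = (5^{r+1} − 1)/4.
Then N(F_{r+1}) = 1 + 5N(F_r) = 1 + 5·(5^{r+1} − 1)/4 = 1 + (5^{r+2} − 5)/4 = (4 + 5^{r+2} − 5)/4 = (5^{r+2} − 1)/4.
By induction, N(F_n) = (5^{n+1} − 1)/4 for all n ≥ 0.

N(F_n) = (5^{n+1} − 1)/4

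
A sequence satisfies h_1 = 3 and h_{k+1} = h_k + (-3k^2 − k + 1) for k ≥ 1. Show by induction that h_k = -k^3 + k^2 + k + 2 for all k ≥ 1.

Base case: h_1 = 3, and -1^3 + 1^2 + 1 + 2 = 3.
Assume h_j = -j^3 + j^2 + j + 2.
Then h_{j+1} = h_j + (-3j^2 − j + 1) = (-j^3 + j^2 + j + 2) + (-3j^2 − j + 1) = -j^3 − 2j^2 + 3,
and -(j+1)^3 + (j+1)^2 + (j+1) + 2 = -j^3 − 2j^2 + 3.
Hence h_k = -k^3 + k^2 + k + 2 for every k ≥ 1, by induction.

h_k = -k^3 + k^2 + k + 2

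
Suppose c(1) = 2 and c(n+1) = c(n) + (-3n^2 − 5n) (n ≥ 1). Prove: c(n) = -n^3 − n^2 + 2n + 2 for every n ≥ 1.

Base case: c(1) = 2, and -1^3 − 1^2 + 2·1 + 2 = 2.
Assume c(k) = -k^3 − k^2 + 2k + 2.
Then c(k+1) = c(k) + (-3k^2 − 5k) = (-k^3 − k^2 + 2k + 2) + (-3k^2 − 5k) = -k^3 − 4k^2 − 3k + 2,
and -(k+1)^3 − (k+1)^2 + 2·(k+1) + 2 = -k^3 − 4k^2 − 3k + 2.
Hence c(n) = -n^3 − n^2 + 2n + 2 for every n ≥ 1, by induction.

c(n) = -n^3 − n^2 + 2n + 2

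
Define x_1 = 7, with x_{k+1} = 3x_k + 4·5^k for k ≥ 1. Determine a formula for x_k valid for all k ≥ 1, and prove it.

Claim: x_k = -3^k + 2·5^k.

Base case: x_1 = 7, and -3^1 + 2·5^1 = -3 + 10 = 7.
Assume x_m = -3^m + 2·5^m for some m ≥ 1.
Then x_{m+1} = 3x_m + 4·5^m = 3·(-3^m + 2·5^m) + 4·5^m = -3^{m+1} + 6·5^m + 4·5^m = -3^{m+1} + 10·5^m = -3^{m+1} + 2·5^{m+1}.
By induction, x_k = -3^k + 2·5^k for all k ≥ 1.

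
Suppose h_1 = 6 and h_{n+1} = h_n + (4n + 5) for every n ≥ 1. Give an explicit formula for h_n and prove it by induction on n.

Claim: h_n = 2n^2 + 3n + 1.

Base case: h_1 = 6, and 2·1^2 + 3·1 + 1 = 6.
Assume h_j = 2j^2 + 3j + 1.
Then h_{j+1} = h_j + (4j + 5) = (2j^2 + 3j + 1) + (4j + 5) = 2j^2 + 7j + 6,
and 2·(j+1)^2 + 3·(j+1) + 1 = 2j^2 + 7j + 6.
By induction, h_n = 2n^2 + 3n + 1 for all n ≥ 1.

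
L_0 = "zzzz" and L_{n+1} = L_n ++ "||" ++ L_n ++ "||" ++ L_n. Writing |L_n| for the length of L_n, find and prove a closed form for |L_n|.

Claim: |L_n| = 6·3^n − 2.

Base case: |L_0| = 4, and 6·3^0 − 2 = 4.
Assume |L_k| = 6·3^k − 2.
Then |L_{k+1}| = 3|L_k| + 4 = 3(6·3^k − 2) + 4 = 6·3^{k+1} − 6 + 4 = 6·3^{k+1} − 2.
Hence |L_n| = 6·3^n − 2 for every n ≥ 0, by induction.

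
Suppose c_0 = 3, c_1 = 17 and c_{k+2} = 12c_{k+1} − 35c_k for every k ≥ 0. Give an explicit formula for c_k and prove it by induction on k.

Claim: c_k = 7^k + 2·5^k.

Base cases: c_0 = 3 and 7^0 + 2·5^0 = 3; c_1 = 17 and 7^1 + 2·5^1 = 17.
Assume c_j = 7^j + 2·5^j for all 0 ≤ j ≤ r, where r ≥ 1.
Then c_{r+1} = 12c_r − 35c_{r−1} = 12·(7^r + 2·5^r) − 35·(7^{r−1} + 2·5^{r−1}) = (12·7 − 35)7^{r−1} + 2·(12·5 − 35)5^{r−1} = 49·7^{r−1} + 50·5^{r−1} = 7^{r+1} + 2·5^{r+1}.
By strong induction, c_k = 7^k + 2·5^k for all k ≥ 0.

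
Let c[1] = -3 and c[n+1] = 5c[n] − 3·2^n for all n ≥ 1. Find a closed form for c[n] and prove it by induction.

Claim: c[n] = -5^n + 2^n.

Base case: c[1] = -3, and -5^1 + 2^1 = -5 + 2 = -3.
Assume c[k] = -5^k + 2^k for some k ≥ 1.
Then c[k+1] = 5c[k] − 3·2^k = 5·(-5^k + 2^k) − 3·2^k = -5^{k+1} + 5·2^k − 3·2^k = -5^{k+1} + 2·2^k = -5^{k+1} + 2^{k+1}.
By induction, c[n] = -5^n + 2^n for all n ≥ 1.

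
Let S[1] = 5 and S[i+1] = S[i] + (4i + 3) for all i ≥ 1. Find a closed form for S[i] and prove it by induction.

Claim: S[i] = 2i^2 + i + 2.

Base case: S[1] = 5, and 2·1^2 + 1 + 2 = 5.
Assume S[k] = 2k^2 + k + 2.
Then S[k+1] = S[k] + (4k + 3) = (2k^2 + k + 2) + (4k + 3) = 2k^2 + 5k + 5,
and 2·(k+1)^2 + (k+1) + 2 = 2k^2 + 5k + 5.
Hence S[i] = 2i^2 + i + 2 for every i ≥ 1, by induction.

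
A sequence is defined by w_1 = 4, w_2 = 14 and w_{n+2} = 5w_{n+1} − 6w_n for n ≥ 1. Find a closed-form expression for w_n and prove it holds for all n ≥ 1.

Claim: w_n = -2^n + 2·3^n.

Base cases: w_1 = 4 and -2^1 + 2·3^1 = 4; w_2 = 14 and -2^2 + 2·3^2 = 14.
Assume w_i = -2^i + 2·3^i for all 1 ≤ i ≤ j, where j ≥ 2.
Then w_{j+1} = 5w_j − 6w_{j−1} = 5·(-2^j + 2·3^j) − 6·(-2^{j−1} + 2·3^{j−1}) = -(5·2 − 6)2^{j−1} + 2·(5·3 − 6)3^{j−1} = -4·2^{j−1} + 18·3^{j−1} = -2^{j+1} + 2·3^{j+1}.
So the formula holds for j+1, and by strong induction w_n = -2^n + 2·3^n for all n ≥ 1.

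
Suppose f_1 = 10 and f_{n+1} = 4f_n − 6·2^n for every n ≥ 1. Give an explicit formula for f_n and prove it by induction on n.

Claim: f_n = 4^n + 3·2^n.

Base case: f_1 = 10, and 4^1 + 3·2^1 = 4 + 6 = 10.
Assume f_m = 4^m + 3·2^m for some m ≥ 1.
Then f_{m+1} = 4f_m − 6·2^m = 4·(4^m + 3·2^m) − 6·2^m = 4^{m+1} + 12·2^m − 6·2^m = 4^{m+1} + 6·2^m = 4^{m+1} + 3·2^{m+1}.
This completes the inductive step, so f_n = 4^n + 3·2^n for all n ≥ 1.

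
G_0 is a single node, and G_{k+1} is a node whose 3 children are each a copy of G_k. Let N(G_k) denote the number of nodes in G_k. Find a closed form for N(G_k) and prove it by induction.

Claim: N(G_k) = (3^{k+1} − 1)/2.

Base case: N(G_0) = 1, and (3^{0+1} − 1)/2 = 1.
Assume N(G_m) = (3^{m+1} − 1)/2.
Then N(G_{m+1}) = 1 + 3N(G_m) = 1 + 3·(3^{m+1} − 1)/2 = 1 + (3^{m+2} − 3)/2 = (2 + 3^{m+2} − 3)/2 = (3^{m+2} − 1)/2.
This completes the inductive step, so N(G_k) = (3^{k+1} − 1)/2 for all k ≥ 0.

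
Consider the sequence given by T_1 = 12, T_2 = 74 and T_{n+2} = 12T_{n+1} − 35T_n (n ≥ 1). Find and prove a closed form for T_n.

Claim: T_n = 5^n + 7^n.

Base cases: T_1 = 12 and 5^1 + 7^1 = 12; T_2 = 74 and 5^2 + 7^2 = 74.
Assume T_j = 5^j + 7^j for all 1 ≤ j ≤ m, where m ≥ 2.
Then T_{m+1} = 12T_m − 35T_{m−1} = 12·(5^m + 7^m) − 35·(5^{m−1} + 7^{m−1}) = (12·5 − 35)5^{m−1} + (12·7 − 35)7^{m−1} = 25·5^{m−1} + 49·7^{m−1} = 5^{m+1} + 7^{m+1}.
By strong induction, T_n = 5^n + 7^n for all n ≥ 1.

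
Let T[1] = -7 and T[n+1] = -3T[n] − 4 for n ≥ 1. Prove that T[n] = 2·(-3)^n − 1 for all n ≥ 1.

Base case: T[1] = -7, and 2·(-3)^1 − 1 = -6 − 1 = -7.
Assume T[m] = 2·(-3)^m − 1 for some m ≥ 1.
Then T[m+1] = -3T[m] − 4 = -3·(2·(-3)^m − 1) − 4 = -6·(-3)^m + 3 − 4 = 2·(-3)^{m+1} − 1.
By induction, T[n] = 2·(-3)^n − 1 for all n ≥ 1.

T[n] = 2·(-3)^n − 1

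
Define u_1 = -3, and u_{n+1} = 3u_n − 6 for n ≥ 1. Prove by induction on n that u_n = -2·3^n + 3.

Base case: u_1 = -3, and -2·3^1 + 3 = -6 + 3 = -3.
Assume u_j = -2·3^j + 3 for some j ≥ 1.
Then u_{j+1} = 3u_j − 6 = 3·(-2·3^j + 3) − 6 = -6·3^j + 9 − 6 = -2·3^{j+1} + 3.
Hence u_n = -2·3^n + 3 for every n ≥ 1, by induction.

u_n = -2·3^n + 3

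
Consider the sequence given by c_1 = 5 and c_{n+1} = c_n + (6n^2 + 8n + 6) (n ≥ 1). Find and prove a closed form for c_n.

Claim: c_n = 2n^3 + n^2 + 3n − 1.

Base case: c_1 = 5, and 2·1^3 + 1^2 + 3·1 − 1 = 5.
Assume c_m = 2m^3 + m^2 + 3m − 1.
Then c_{m+1} = c_m + (6m^2 + 8m + 6) = (2m^3 + m^2 + 3m − 1) + (6m^2 + 8m + 6) = 2m^3 + 7m^2 + 11m + 5,
and 2·(m+1)^3 + (m+1)^2 + 3·(m+1) − 1 = 2m^3 + 7m^2 + 11m + 5.
By induction, c_n = 2n^3 + n^2 + 3n − 1 for all n ≥ 1.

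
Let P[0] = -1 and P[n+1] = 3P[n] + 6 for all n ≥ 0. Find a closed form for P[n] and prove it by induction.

Claim: P[n] = 2·3^n − 3.

Base case: P[0] = -1, and 2·3^0 − 3 = 2 − 3 = -1.
Assume P[j] = 2·3^j − 3 for some j ≥ 0.
Then P[j+1] = 3P[j] + 6 = 3·(2·3^j − 3) + 6 = 6·3^j − 9 + 6 = 2·3^{j+1} − 3.
This completes the inductive step, so P[n] = 2·3^n − 3 for all n ≥ 0.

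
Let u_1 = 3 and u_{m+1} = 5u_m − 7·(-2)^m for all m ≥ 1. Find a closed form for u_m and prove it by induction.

Claim: u_m = 5^m + (-2)^m.

Base case: u_1 = 3, and 5^1 + (-2)^1 = 5 − 2 = 3.
Assume u_r = 5^r + (-2)^r for some r ≥ 1.
Then u_{r+1} = 5u_r − 7·(-2)^r = 5·(5^r + (-2)^r) − 7·(-2)^r = 5^{r+1} + 5·(-2)^r − 7·(-2)^r = 5^{r+1} − 2·(-2)^r = 5^{r+1} + (-2)^{r+1}.
Hence u_m = 5^m + (-2)^m for every m ≥ 1, by induction.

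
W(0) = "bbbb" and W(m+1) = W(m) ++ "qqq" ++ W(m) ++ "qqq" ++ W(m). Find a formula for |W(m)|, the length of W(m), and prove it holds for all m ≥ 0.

Claim: |W(m)| = 7·3^m − 3.

Base case: |W(0)| = 4, and 7·3^0 − 3 = 4.
Assume |W(r)| = 7·3^r − 3.
Then |W(r+1)| = 3|W(r)| + 6 = 3(7·3^r − 3) + 6 = 7·3^{r+1} − 9 + 6 = 7·3^{r+1} − 3.
This completes the inductive step, so |W(m)| = 7·3^m − 3 for all m ≥ 0.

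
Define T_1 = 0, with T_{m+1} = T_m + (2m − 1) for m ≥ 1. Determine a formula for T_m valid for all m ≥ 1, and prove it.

Claim: T_m = m^2 − 2m + 1.

Base case: T_1 = 0, and 1^2 − 2·1 + 1 = 0.
Assume T_r = r^2 − 2r + 1.
Then T_{r+1} = T_r + (2r − 1) = (r^2 − 2r + 1) + (2r − 1) = r^2,
and (r+1)^2 − 2·(r+1) + 1 = r^2.
By induction, T_m = m^2 − 2m + 1 for all m ≥ 1.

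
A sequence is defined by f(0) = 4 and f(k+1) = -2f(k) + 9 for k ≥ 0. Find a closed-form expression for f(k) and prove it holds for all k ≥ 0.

Claim: f(k) = (-2)^k + 3.

Base case: f(0) = 4, and (-2)^0 + 3 = 1 + 3 = 4.
Assume f(r) = (-2)^r + 3 for some r ≥ 0.
Then f(r+1) = -2f(r) + 9 = -2·((-2)^r + 3) + 9 = -2·(-2)^r − 6 + 9 = (-2)^{r+1} + 3.
This completes the inductive step, so f(k) = (-2)^k + 3 for all k ≥ 0.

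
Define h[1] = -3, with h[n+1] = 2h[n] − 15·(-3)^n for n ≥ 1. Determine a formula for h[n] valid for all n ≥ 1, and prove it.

Claim: h[n] = 3·2^n + 3·(-3)^n.

Base case: h[1] = -3, and 3·2^1 + 3·(-3)^1 = 6 − 9 = -3.
Assume h[k] = 3·2^k + 3·(-3)^k for some k ≥ 1.
Then h[k+1] = 2h[k] − 15·(-3)^k = 2·(3·2^k + 3·(-3)^k) − 15·(-3)^k = 3·2^{k+1} + 6·(-3)^k − 15·(-3)^k = 3·2^{k+1} − 9·(-3)^k = 3·2^{k+1} + 3·(-3)^{k+1}.
Hence h[n] = 3·2^n + 3·(-3)^n for every n ≥ 1, by induction.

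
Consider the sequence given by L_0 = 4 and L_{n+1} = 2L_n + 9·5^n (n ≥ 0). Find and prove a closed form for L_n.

Claim: L_n = 2^n + 3·5^n.

Base case: L_0 = 4, and 2^0 + 3·5^0 = 1 + 3 = 4.
Assume L_r = 2^r + 3·5^r for some r ≥ 0.
Then L_{r+1} = 2L_r + 9·5^r = 2·(2^r + 3·5^r) + 9·5^r = 2^{r+1} + 6·5^r + 9·5^r = 2^{r+1} + 15·5^r = 2^{r+1} + 3·5^{r+1}.
Hence L_n = 2^n + 3·5^n for every n ≥ 0, by induction.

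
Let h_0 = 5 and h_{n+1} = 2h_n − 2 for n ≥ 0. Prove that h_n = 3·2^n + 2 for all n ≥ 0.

Base case: h_0 = 5, and 3·2^0 + 2 = 3 + 2 = 5.
Assume h_m = 3·2^m + 2 for some m ≥ 0.
Then h_{m+1} = 2h_m − 2 = 2·(3·2^m + 2) − 2 = 6·2^m + 4 − 2 = 3·2^{m+1} + 2.
So the formula holds for m+1, and by induction h_n = 3·2^n + 2 for all n ≥ 0.

h_n = 3·2^n + 2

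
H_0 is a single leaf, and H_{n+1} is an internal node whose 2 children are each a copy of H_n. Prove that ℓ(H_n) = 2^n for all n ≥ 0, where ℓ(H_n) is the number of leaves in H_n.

Base case: ℓ(H_0) = 1, and 2^0 = 1.
Assume ℓ(H_j) = 2^j.
Then ℓ(H_{j+1}) = 2·ℓ(H_j) = 2·2^j = 2^{j+1}.
Hence ℓ(H_n) = 2^n for every n ≥ 0, by induction.

ℓ(H_n) = 2^n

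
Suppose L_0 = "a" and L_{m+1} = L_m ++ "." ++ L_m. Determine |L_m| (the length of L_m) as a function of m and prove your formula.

Claim: |L_m| = 2^{m+1} − 1.

Base case: |L_0| = 1, and 2^{0+1} − 1 = 1.
Assume |L_r| = 2^{r+1} − 1.
Then |L_{r+1}| = |L_r| + 1 + |L_r| = 2|L_r| + 1 = 2(2^{r+1} − 1) + 1 = 2^{r+2} − 2 + 1 = 2^{r+2} − 1.
Hence |L_m| = 2^{m+1} − 1 for every m ≥ 0, by induction.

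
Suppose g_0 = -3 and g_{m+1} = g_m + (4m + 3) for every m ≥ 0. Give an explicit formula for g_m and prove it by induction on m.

Claim: g_m = 2m^2 + m − 3.

Base case: g_0 = -3, and 2·0^2 + 0 − 3 = -3.
Assume g_j = 2j^2 + j − 3.
Then g_{j+1} = g_j + (4j + 3) = (2j^2 + j − 3) + (4j + 3) = 2j^2 + 5j,
and 2·(j+1)^2 + (j+1) − 3 = 2j^2 + 5j.
By induction, g_m = 2m^2 + m − 3 for all m ≥ 0.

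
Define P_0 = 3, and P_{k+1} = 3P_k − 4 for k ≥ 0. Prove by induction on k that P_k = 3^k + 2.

Base case: P_0 = 3, and 3^0 + 2 = 1 + 2 = 3.
Assume P_j = 3^j + 2 for some j ≥ 0.
Then P_{j+1} = 3P_j − 4 = 3·(3^j + 2) − 4 = 3^{j+1} + 6 − 4 = 3^{j+1} + 2.
So the formula holds for j+1, and by induction P_k = 3^k + 2 for all k ≥ 0.

P_k = 3^k + 2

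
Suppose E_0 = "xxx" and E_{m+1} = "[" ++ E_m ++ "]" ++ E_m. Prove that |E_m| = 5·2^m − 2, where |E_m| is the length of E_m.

Base case: |E_0| = 3, and 5·2^0 − 2 = 3.
Assume |E_r| = 5·2^r − 2.
Then |E_{r+1}| = 1 + |E_r| + 1 + |E_r| = 2|E_r| + 2 = 2(5·2^r − 2) + 2 = 5·2^{r+1} − 4 + 2 = 5·2^{r+1} − 2.
By induction, |E_m| = 5·2^m − 2 for all m ≥ 0.

|E_m| = 5·2^m − 2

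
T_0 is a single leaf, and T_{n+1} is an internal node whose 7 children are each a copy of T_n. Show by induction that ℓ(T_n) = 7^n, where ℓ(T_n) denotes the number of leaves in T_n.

Base case: ℓ(T_0) = 1, and 7^0 = 1.
Assume ℓ(T_j) = 7^j.
Then ℓ(T_{j+1}) = 7·ℓ(T_j) = 7·7^j = 7^{j+1}.
By induction, ℓ(T_n) = 7^n for all n ≥ 0.

ℓ(T_n) = 7^n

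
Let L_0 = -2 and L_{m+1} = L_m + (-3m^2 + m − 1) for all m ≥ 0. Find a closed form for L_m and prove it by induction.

Claim: L_m = -m^3 + 2m^2 − 2m − 2.

Base case: L_0 = -2, and -0^3 + 2·0^2 − 2·0 − 2 = -2.
Assume L_r = -r^3 + 2r^2 − 2r − 2.
Then L_{r+1} = L_r + (-3r^2 + r − 1) = (-r^3 + 2r^2 − 2r − 2) + (-3r^2 + r − 1) = -r^3 − r^2 − r − 3,
and -(r+1)^3 + 2·(r+1)^2 − 2·(r+1) − 2 = -r^3 − r^2 − r − 3.
By induction, L_m = -m^3 + 2m^2 − 2m − 2 for all m ≥ 0.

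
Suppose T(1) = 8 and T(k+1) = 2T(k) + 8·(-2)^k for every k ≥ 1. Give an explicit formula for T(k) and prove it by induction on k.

Claim: T(k) = 2·2^k − 2·(-2)^k.

Base case: T(1) = 8, and 2·2^1 − 2·(-2)^1 = 4 + 4 = 8.
Assume T(r) = 2·2^r − 2·(-2)^r for some r ≥ 1.
Then T(r+1) = 2T(r) + 8·(-2)^r = 2·(2·2^r − 2·(-2)^r) + 8·(-2)^r = 2·2^{r+1} − 4·(-2)^r + 8·(-2)^r = 2·2^{r+1} + 4·(-2)^r = 2·2^{r+1} − 2·(-2)^{r+1}.
This completes the inductive step, so T(k) = 2·2^k − 2·(-2)^k for all k ≥ 1.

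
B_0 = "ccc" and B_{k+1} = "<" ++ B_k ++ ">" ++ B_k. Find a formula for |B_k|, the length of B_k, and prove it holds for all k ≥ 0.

Claim: |B_k| = 5·2^k − 2.

Base case: |B_0| = 3, and 5·2^0 − 2 = 3.
Assume |B_m| = 5·2^m − 2.
Then |B_{m+1}| = 1 + |B_m| + 1 + |B_m| = 2|B_m| + 2 = 2(5·2^m − 2) + 2 = 5·2^{m+1} − 4 + 2 = 5·2^{m+1} − 2.
Hence |B_k| = 5·2^k − 2 for every k ≥ 0, by induction.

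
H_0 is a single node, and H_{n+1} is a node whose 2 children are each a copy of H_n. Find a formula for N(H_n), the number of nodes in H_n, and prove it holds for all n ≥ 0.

Claim: N(H_n) = 2^{n+1} − 1.

Base case: N(H_0) = 1, and 2^{0+1} − 1 = 1.
Assume N(H_m) = 2^{m+1} − 1.
Then N(H_{m+1}) = 1 + 2N(H_m) = 1 + 2(2^{m+1} − 1) = 2^{m+2} − 2 + 1 = 2^{m+2} − 1.
This completes the inductive step, so N(H_n) = 2^{n+1} − 1 for all n ≥ 0.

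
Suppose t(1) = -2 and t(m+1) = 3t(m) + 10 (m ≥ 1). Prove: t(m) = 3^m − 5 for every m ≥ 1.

Base case: t(1) = -2, and 3^1 − 5 = 3 − 5 = -2.
Assume t(j) = 3^j − 5 for some j ≥ 1.
Then t(j+1) = 3t(j) + 10 = 3·(3^j − 5) + 10 = 3^{j+1} − 15 + 10 = 3^{j+1} − 5.
This completes the inductive step, so t(m) = 3^m − 5 for all m ≥ 1.

t(m) = 3^m − 5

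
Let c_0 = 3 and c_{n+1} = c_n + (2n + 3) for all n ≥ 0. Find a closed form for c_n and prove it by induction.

Claim: c_n = n^2 + 2n + 3.

Base case: c_0 = 3, and 0^2 + 2·0 + 3 = 3.
Assume c_m = m^2 + 2m + 3.
Then c_{m+1} = c_m + (2m + 3) = (m^2 + 2m + 3) + (2m + 3) = m^2 + 4m + 6,
and (m+1)^2 + 2·(m+1) + 3 = m^2 + 4m + 6.
This completes the inductive step, so c_n = n^2 + 2n + 3 for all n ≥ 0.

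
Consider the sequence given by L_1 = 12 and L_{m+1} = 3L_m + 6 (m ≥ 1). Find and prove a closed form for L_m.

Claim: L_m = 5·3^m − 3.

Base case: L_1 = 12, and 5·3^1 − 3 = 15 − 3 = 12.
Assume L_k = 5·3^k − 3 for some k ≥ 1.
Then L_{k+1} = 3L_k + 6 = 3·(5·3^k − 3) + 6 = 15·3^k − 9 + 6 = 5·3^{k+1} − 3.
By induction, L_m = 5·3^m − 3 for all m ≥ 1.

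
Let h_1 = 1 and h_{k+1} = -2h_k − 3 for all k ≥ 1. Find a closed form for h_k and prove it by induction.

Claim: h_k = -(-2)^k − 1.

Base case: h_1 = 1, and -(-2)^1 − 1 = 2 − 1 = 1.
Assume h_m = -(-2)^m − 1 for some m ≥ 1.
Then h_{m+1} = -2h_m − 3 = -2·(-(-2)^m − 1) − 3 = 2·(-2)^m + 2 − 3 = -(-2)^{m+1} − 1.
So the formula holds for m+1, and by induction h_k = -(-2)^k − 1 for all k ≥ 1.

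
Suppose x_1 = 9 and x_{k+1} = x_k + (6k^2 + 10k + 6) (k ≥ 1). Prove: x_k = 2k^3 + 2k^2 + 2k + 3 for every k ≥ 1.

Base case: x_1 = 9, and 2·1^3 + 2·1^2 + 2·1 + 3 = 9.
Assume x_m = 2m^3 + 2m^2 + 2m + 3.
Then x_{m+1} = x_m + (6m^2 + 10m + 6) = (2m^3 + 2m^2 + 2m + 3) + (6m^2 + 10m + 6) = 2m^3 + 8m^2 + 12m + 9,
and 2·(m+1)^3 + 2·(m+1)^2 + 2·(m+1) + 3 = 2m^3 + 8m^2 + 12m + 9.
Hence x_k = 2k^3 + 2k^2 + 2k + 3 for every k ≥ 1, by induction.

x_k = 2k^3 + 2k^2 + 2k + 3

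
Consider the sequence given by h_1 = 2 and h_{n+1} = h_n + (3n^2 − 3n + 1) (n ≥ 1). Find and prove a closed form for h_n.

Claim: h_n = n^3 − 3n^2 + 3n + 1.

Base case: h_1 = 2, and 1^3 − 3·1^2 + 3·1 + 1 = 2.
Assume h_j = j^3 − 3j^2 + 3j + 1.
Then h_{j+1} = h_j + (3j^2 − 3j + 1) = (j^3 − 3j^2 + 3j + 1) + (3j^2 − 3j + 1) = j^3 + 2,
and (j+1)^3 − 3·(j+1)^2 + 3·(j+1) + 1 = j^3 + 2.
This completes the inductive step, so h_n = n^3 − 3n^2 + 3n + 1 for all n ≥ 1.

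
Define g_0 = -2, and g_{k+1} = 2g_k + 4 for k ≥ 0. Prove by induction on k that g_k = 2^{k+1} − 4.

Base case: g_0 = -2, and 2^{0+1} − 4 = 2 − 4 = -2.
Assume g_r = 2^{r+1} − 4 for some r ≥ 0.
Then g_{r+1} = 2g_r + 4 = 2·(2^{r+1} − 4) + 4 = 2^{r+2} − 8 + 4 = 2^{r+2} − 4.
By induction, g_k = 2^{k+1} − 4 for all k ≥ 0.

g_k = 2^{k+1} − 4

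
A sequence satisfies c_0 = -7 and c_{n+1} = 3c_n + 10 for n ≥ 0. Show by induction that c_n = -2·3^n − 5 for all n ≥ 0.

Base case: c_0 = -7, and -2·3^0 − 5 = -2 − 5 = -7.
Assume c_j = -2·3^j − 5 for some j ≥ 0.
Then c_{j+1} = 3c_j + 10 = 3·(-2·3^j − 5) + 10 = -6·3^j − 15 + 10 = -2·3^{j+1} − 5.
By induction, c_n = -2·3^n − 5 for all n ≥ 0.

c_n = -2·3^n − 5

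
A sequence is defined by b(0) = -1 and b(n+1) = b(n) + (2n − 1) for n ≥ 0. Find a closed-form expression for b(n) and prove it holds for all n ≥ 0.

Claim: b(n) = n^2 − 2n − 1.

Base case: b(0) = -1, and 0^2 − 2·0 − 1 = -1.
Assume b(k) = k^2 − 2k − 1.
Then b(k+1) = b(k) + (2k − 1) = (k^2 − 2k − 1) + (2k − 1) = k^2 − 2,
and (k+1)^2 − 2·(k+1) − 1 = k^2 − 2.
Hence b(n) = n^2 − 2n − 1 for every n ≥ 0, by induction.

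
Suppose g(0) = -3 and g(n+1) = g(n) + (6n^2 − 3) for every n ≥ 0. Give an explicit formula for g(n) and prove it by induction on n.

Claim: g(n) = 2n^3 − 3n^2 − 2n − 3.

Base case: g(0) = -3, and 2·0^3 − 3·0^2 − 2·0 − 3 = -3.
Assume g(j) = 2j^3 − 3j^2 − 2j − 3.
Then g(j+1) = g(j) + (6j^2 − 3) = (2j^3 − 3j^2 − 2j − 3) + (6j^2 − 3) = 2j^3 + 3j^2 − 2j − 6,
and 2·(j+1)^3 − 3·(j+1)^2 − 2·(j+1) − 3 = 2j^3 + 3j^2 − 2j − 6.
Hence g(n) = 2n^3 − 3n^2 − 2n − 3 for every n ≥ 0, by induction.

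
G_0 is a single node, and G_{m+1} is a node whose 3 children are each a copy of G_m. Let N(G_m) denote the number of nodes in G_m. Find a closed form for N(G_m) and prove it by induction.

Claim: N(G_m) = (3^{m+1} − 1)/2.

Base case: N(G_0) = 1, and (3^{0+1} − 1)/2 = 1.
Assume N(G_j) = (3^{j+1} − 1)/2.
Then N(G_{j+1}) = 1 + 3N(G_j) = 1 + 3·(3^{j+1} − 1)/2 = 1 + (3^{j+2} − 3)/2 = (2 + 3^{j+2} − 3)/2 = (3^{j+2} − 1)/2.
This completes the inductive step, so N(G_m) = (3^{m+1} − 1)/2 for all m ≥ 0.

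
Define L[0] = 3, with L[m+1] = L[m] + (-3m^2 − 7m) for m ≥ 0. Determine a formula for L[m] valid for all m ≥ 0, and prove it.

Claim: L[m] = -m^3 − 2m^2 + 3m + 3.

Base case: L[0] = 3, and -0^3 − 2·0^2 + 3·0 + 3 = 3.
Assume L[k] = -k^3 − 2k^2 + 3k + 3.
Then L[k+1] = L[k] + (-3k^2 − 7k) = (-k^3 − 2k^2 + 3k + 3) + (-3k^2 − 7k) = -k^3 − 5k^2 − 4k + 3,
and -(k+1)^3 − 2·(k+1)^2 + 3·(k+1) + 3 = -k^3 − 5k^2 − 4k + 3.
This completes the inductive step, so L[m] = -m^3 − 2m^2 + 3m + 3 for all m ≥ 0.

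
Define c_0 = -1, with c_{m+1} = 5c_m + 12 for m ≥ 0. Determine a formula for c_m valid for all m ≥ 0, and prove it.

Claim: c_m = 2·5^m − 3.

Base case: c_0 = -1, and 2·5^0 − 3 = 2 − 3 = -1.
Assume c_j = 2·5^j − 3 for some j ≥ 0.
Then c_{j+1} = 5c_j + 12 = 5·(2·5^j − 3) + 12 = 10·5^j − 15 + 12 = 2·5^{j+1} − 3.
This completes the inductive step, so c_m = 2·5^m − 3 for all m ≥ 0.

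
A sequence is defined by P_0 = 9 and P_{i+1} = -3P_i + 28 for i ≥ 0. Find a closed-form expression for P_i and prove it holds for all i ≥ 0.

Claim: P_i = 2·(-3)^i + 7.

Base case: P_0 = 9, and 2·(-3)^0 + 7 = 2 + 7 = 9.
Assume P_j = 2·(-3)^j + 7 for some j ≥ 0.
Then P_{j+1} = -3P_j + 28 = -3·(2·(-3)^j + 7) + 28 = -6·(-3)^j − 21 + 28 = 2·(-3)^{j+1} + 7.
This completes the inductive step, so P_i = 2·(-3)^i + 7 for all i ≥ 0.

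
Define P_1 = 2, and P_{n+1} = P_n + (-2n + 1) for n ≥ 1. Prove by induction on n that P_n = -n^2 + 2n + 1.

Base case: P_1 = 2, and -1^2 + 2·1 + 1 = 2.
Assume P_m = -m^2 + 2m + 1.
Then P_{m+1} = P_m + (-2m + 1) = (-m^2 + 2m + 1) + (-2m + 1) = -m^2 + 2,
and -(m+1)^2 + 2·(m+1) + 1 = -m^2 + 2.
Hence P_n = -n^2 + 2n + 1 for every n ≥ 1, by induction.

P_n = -n^2 + 2n + 1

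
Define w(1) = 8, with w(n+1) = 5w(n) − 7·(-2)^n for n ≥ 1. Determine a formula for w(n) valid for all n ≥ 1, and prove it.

Claim: w(n) = 2·5^n + (-2)^n.

Base case: w(1) = 8, and 2·5^1 + (-2)^1 = 10 − 2 = 8.
Assume w(k) = 2·5^k + (-2)^k for some k ≥ 1.
Then w(k+1) = 5w(k) − 7·(-2)^k = 5·(2·5^k + (-2)^k) − 7·(-2)^k = 2·5^{k+1} + 5·(-2)^k − 7·(-2)^k = 2·5^{k+1} − 2·(-2)^k = 2·5^{k+1} + (-2)^{k+1}.
This completes the inductive step, so w(n) = 2·5^n + (-2)^n for all n ≥ 1.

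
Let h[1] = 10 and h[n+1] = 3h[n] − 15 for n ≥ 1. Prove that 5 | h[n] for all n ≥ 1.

Base case: h[1] = 10 = 5·2, so 5 | h[1].
Assume 5 | h[j], so h[j] = 5t for some integer t.
Then h[j+1] = 3h[j] − 15 = 3·(5t) − 15 = 5(3t − 3), so 5 | h[j+1].
So the property holds for j+1, and by induction 5 | h[n] for all n ≥ 1.

5 | h[n]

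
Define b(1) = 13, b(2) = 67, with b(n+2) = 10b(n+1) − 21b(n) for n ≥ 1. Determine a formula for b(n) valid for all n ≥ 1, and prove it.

Claim: b(n) = 2·3^n + 7^n.

Base cases: b(1) = 13 and 2·3^1 + 7^1 = 13; b(2) = 67 and 2·3^2 + 7^2 = 67.
Assume b(i) = 2·3^i + 7^i for all 1 ≤ i ≤ j, where j ≥ 2.
Then b(j+1) = 10b(j) − 21b(j−1) = 10·(2·3^j + 7^j) − 21·(2·3^{j−1} + 7^{j−1}) = 2·(10·3 − 21)3^{j−1} + (10·7 − 21)7^{j−1} = 18·3^{j−1} + 49·7^{j−1} = 2·3^{j+1} + 7^{j+1}.
This completes the inductive step, so b(n) = 2·3^n + 7^n for all n ≥ 1.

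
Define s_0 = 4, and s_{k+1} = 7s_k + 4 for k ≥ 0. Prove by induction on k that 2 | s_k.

Base case: s_0 = 4 = 2·2, so 2 | s_0.
Assume 2 | s_j, so s_j = 2t for some integer t.
Then s_{j+1} = 7s_j + 4 = 7·(2t) + 4 = 2(7t + 2), so 2 | s_{j+1}.
By induction, 2 | s_k for all k ≥ 0.

2 | s_k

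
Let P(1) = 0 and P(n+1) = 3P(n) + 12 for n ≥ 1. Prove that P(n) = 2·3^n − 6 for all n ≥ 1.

Base case: P(1) = 0, and 2·3^1 − 6 = 6 − 6 = 0.
Assume P(r) = 2·3^r − 6 for some r ≥ 1.
Then P(r+1) = 3P(r) + 12 = 3·(2·3^r − 6) + 12 = 6·3^r − 18 + 12 = 2·3^{r+1} − 6.
So the formula holds for r+1, and by induction P(n) = 2·3^n − 6 for all n ≥ 1.

P(n) = 2·3^n − 6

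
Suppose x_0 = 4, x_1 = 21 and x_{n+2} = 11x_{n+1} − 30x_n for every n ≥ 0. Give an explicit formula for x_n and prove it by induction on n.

Claim: x_n = 3·5^n + 6^n.

Base cases: x_0 = 4 and 3·5^0 + 6^0 = 4; x_1 = 21 and 3·5^1 + 6^1 = 21.
Assume x_j = 3·5^j + 6^j for all 0 ≤ j ≤ k, where k ≥ 1.
Then x_{k+1} = 11x_k − 30x_{k−1} = 11·(3·5^k + 6^k) − 30·(3·5^{k−1} + 6^{k−1}) = 3·(11·5 − 30)5^{k−1} + (11·6 − 30)6^{k−1} = 75·5^{k−1} + 36·6^{k−1} = 3·5^{k+1} + 6^{k+1}.
So the formula holds for k+1, and by strong induction x_n = 3·5^n + 6^n for all n ≥ 0.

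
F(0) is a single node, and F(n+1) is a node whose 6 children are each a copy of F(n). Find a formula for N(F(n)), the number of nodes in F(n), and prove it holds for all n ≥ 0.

Claim: N(F(n)) = (6^{n+1} − 1)/5.

Base case: N(F(0)) = 1, and (6^{0+1} − 1)/5 = 1.
Assume N(F(m)) = (6^{m+1} − 1)/5.
Then N(F(m+1)) = 1 + 6N(F(m)) = 1 + 6·(6^{m+1} − 1)/5 = 1 + (6^{m+2} − 6)/5 = (5 + 6^{m+2} − 6)/5 = (6^{m+2} − 1)/5.
Hence N(F(n)) = (6^{n+1} − 1)/5 for every n ≥ 0, by induction.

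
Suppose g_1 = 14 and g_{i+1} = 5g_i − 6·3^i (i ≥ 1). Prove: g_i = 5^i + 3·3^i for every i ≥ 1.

Base case: g_1 = 14, and 5^1 + 3·3^1 = 5 + 9 = 14.
Assume g_r = 5^r + 3·3^r for some r ≥ 1.
Then g_{r+1} = 5g_r − 6·3^r = 5·(5^r + 3·3^r) − 6·3^r = 5^{r+1} + 15·3^r − 6·3^r = 5^{r+1} + 9·3^r = 5^{r+1} + 3·3^{r+1}.
So the formula holds for r+1, and by induction g_i = 5^i + 3·3^i for all i ≥ 1.

g_i = 5^i + 3·3^i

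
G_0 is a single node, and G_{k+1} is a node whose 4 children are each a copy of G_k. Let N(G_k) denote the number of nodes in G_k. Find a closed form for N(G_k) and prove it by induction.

Claim: N(G_k) = (4^{k+1} − 1)/3.

Base case: N(G_0) = 1, and (4^{0+1} − 1)/3 = 1.
Assume N(G_r) = (4^{r+1} − 1)/3.
Then N(G_{r+1}) = 1 + 4N(G_r) = 1 + 4·(4^{r+1} − 1)/3 = 1 + (4^{r+2} − 4)/3 = (3 + 4^{r+2} − 4)/3 = (4^{r+2} − 1)/3.
So the formula holds for r+1, and by induction N(G_k) = (4^{k+1} − 1)/3 for all k ≥ 0.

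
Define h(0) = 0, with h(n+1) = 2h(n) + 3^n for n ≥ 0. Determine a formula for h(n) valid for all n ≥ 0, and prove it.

Claim: h(n) = -2^n + 3^n.

Base case: h(0) = 0, and -2^0 + 3^0 = -1 + 1 = 0.
Assume h(j) = -2^j + 3^j for some j ≥ 0.
Then h(j+1) = 2h(j) + 3^j = 2·(-2^j + 3^j) + 3^j = -2^{j+1} + 2·3^j + 3^j = -2^{j+1} + 3·3^j = -2^{j+1} + 3^{j+1}.
This completes the inductive step, so h(n) = -2^n + 3^n for all n ≥ 0.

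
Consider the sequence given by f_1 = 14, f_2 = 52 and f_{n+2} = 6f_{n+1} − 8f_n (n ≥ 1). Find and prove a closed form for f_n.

Claim: f_n = 3·4^n + 2^n.

Base cases: f_1 = 14 and 3·4^1 + 2^1 = 14; f_2 = 52 and 3·4^2 + 2^2 = 52.
Assume f_j = 3·4^j + 2^j for all 1 ≤ j ≤ k, where k ≥ 2.
Then f_{k+1} = 6f_k − 8f_{k−1} = 6·(3·4^k + 2^k) − 8·(3·4^{k−1} + 2^{k−1}) = 3·(6·4 − 8)4^{k−1} + (6·2 − 8)2^{k−1} = 48·4^{k−1} + 4·2^{k−1} = 3·4^{k+1} + 2^{k+1}.
This completes the inductive step, so f_n = 3·4^n + 2^n for all n ≥ 1.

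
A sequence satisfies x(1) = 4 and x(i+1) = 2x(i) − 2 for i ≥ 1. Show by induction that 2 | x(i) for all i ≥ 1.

Base case: x(1) = 4 = 2·2, so 2 | x(1).
Assume 2 | x(k), so x(k) = 2t for some integer t.
Then x(k+1) = 2x(k) − 2 = 2·(2t) − 2 = 2(2t − 1), so 2 | x(k+1).
By induction, 2 | x(i) for all i ≥ 1.

2 | x(i)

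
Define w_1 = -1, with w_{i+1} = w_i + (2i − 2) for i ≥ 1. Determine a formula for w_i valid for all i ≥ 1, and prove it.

Claim: w_i = i^2 − 3i + 1.

Base case: w_1 = -1, and 1^2 − 3·1 + 1 = -1.
Assume w_r = r^2 − 3r + 1.
Then w_{r+1} = w_r + (2r − 2) = (r^2 − 3r + 1) + (2r − 2) = r^2 − r − 1,
and (r+1)^2 − 3·(r+1) + 1 = r^2 − r − 1.
Hence w_i = i^2 − 3i + 1 for every i ≥ 1, by induction.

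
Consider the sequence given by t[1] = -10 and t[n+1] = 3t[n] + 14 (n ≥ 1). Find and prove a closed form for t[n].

Claim: t[n] = -3^n − 7.

Base case: t[1] = -10, and -3^1 − 7 = -3 − 7 = -10.
Assume t[j] = -3^j − 7 for some j ≥ 1.
Then t[j+1] = 3t[j] + 14 = 3·(-3^j − 7) + 14 = -3^{j+1} − 21 + 14 = -3^{j+1} − 7.
By induction, t[n] = -3^n − 7 for all n ≥ 1.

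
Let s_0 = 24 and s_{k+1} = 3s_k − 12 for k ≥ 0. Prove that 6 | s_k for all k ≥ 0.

Base case: s_0 = 24 = 6·4, so 6 | s_0.
Assume 6 | s_m, so s_m = 6t for some integer t.
Then s_{m+1} = 3s_m − 12 = 3·(6t) − 12 = 6(3t − 2), so 6 | s_{m+1}.
Hence 6 | s_k for every k ≥ 0, by induction.

6 | s_k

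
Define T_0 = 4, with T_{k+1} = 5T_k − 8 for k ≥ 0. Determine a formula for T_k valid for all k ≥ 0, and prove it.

Claim: T_k = 2·5^k + 2.

Base case: T_0 = 4, and 2·5^0 + 2 = 2 + 2 = 4.
Assume T_r = 2·5^r + 2 for some r ≥ 0.
Then T_{r+1} = 5T_r − 8 = 5·(2·5^r + 2) − 8 = 10·5^r + 10 − 8 = 2·5^{r+1} + 2.
By induction, T_k = 2·5^k + 2 for all k ≥ 0.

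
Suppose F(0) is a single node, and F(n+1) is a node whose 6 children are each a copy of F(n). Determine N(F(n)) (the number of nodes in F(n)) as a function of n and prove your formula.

Claim: N(F(n)) = (6^{n+1} − 1)/5.

Base case: N(F(0)) = 1, and (6^{0+1} − 1)/5 = 1.
Assume N(F(r)) = (6^{r+1} − 1)/5.
Then N(F(r+1)) = 1 + 6N(F(r)) = 1 + 6·(6^{r+1} − 1)/5 = 1 + (6^{r+2} − 6)/5 = (5 + 6^{r+2} − 6)/5 = (6^{r+2} − 1)/5.
So the formula holds for r+1, and by induction N(F(n)) = (6^{n+1} − 1)/5 for all n ≥ 0.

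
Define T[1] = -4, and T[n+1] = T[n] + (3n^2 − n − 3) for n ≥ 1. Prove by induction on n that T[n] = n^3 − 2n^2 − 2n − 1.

Base case: T[1] = -4, and 1^3 − 2·1^2 − 2·1 − 1 = -4.
Assume T[r] = r^3 − 2r^2 − 2r − 1.
Then T[r+1] = T[r] + (3r^2 − r − 3) = (r^3 − 2r^2 − 2r − 1) + (3r^2 − r − 3) = r^3 + r^2 − 3r − 4,
and (r+1)^3 − 2·(r+1)^2 − 2·(r+1) − 1 = r^3 + r^2 − 3r − 4.
This completes the inductive step, so T[n] = n^3 − 2n^2 − 2n − 1 for all n ≥ 1.

T[n] = n^3 − 2n^2 − 2n − 1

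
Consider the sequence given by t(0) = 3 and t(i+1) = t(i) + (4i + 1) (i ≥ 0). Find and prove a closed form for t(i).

Claim: t(i) = 2i^2 − i + 3.

Base case: t(0) = 3, and 2·0^2 − 0 + 3 = 3.
Assume t(k) = 2k^2 − k + 3.
Then t(k+1) = t(k) + (4k + 1) = (2k^2 − k + 3) + (4k + 1) = 2k^2 + 3k + 4,
and 2·(k+1)^2 − (k+1) + 3 = 2k^2 + 3k + 4.
This completes the inductive step, so t(i) = 2i^2 − i + 3 for all i ≥ 0.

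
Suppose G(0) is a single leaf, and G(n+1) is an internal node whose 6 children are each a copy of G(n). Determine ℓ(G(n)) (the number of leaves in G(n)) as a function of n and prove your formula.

Claim: ℓ(G(n)) = 6^n.

Base case: ℓ(G(0)) = 1, and 6^0 = 1.
Assume ℓ(G(k)) = 6^k.
Then ℓ(G(k+1)) = 6·ℓ(G(k)) = 6·6^k = 6^{k+1}.
This completes the inductive step, so ℓ(G(n)) = 6^n for all n ≥ 0.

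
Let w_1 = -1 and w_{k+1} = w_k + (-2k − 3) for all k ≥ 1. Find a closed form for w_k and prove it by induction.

Claim: w_k = -k^2 − 2k + 2.

Base case: w_1 = -1, and -1^2 − 2·1 + 2 = -1.
Assume w_m = -m^2 − 2m + 2.
Then w_{m+1} = w_m + (-2m − 3) = (-m^2 − 2m + 2) + (-2m − 3) = -m^2 − 4m − 1,
and -(m+1)^2 − 2·(m+1) + 2 = -m^2 − 4m − 1.
By induction, w_k = -k^2 − 2k + 2 for all k ≥ 1.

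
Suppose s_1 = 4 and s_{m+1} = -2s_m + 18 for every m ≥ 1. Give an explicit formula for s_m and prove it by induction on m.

Claim: s_m = (-2)^m + 6.

Base case: s_1 = 4, and (-2)^1 + 6 = -2 + 6 = 4.
Assume s_r = (-2)^r + 6 for some r ≥ 1.
Then s_{r+1} = -2s_r + 18 = -2·((-2)^r + 6) + 18 = -2·(-2)^r − 12 + 18 = (-2)^{r+1} + 6.
This completes the inductive step, so s_m = (-2)^m + 6 for all m ≥ 1.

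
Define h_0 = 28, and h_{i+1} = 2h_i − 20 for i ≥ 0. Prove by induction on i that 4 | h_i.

Base case: h_0 = 28 = 4·7, so 4 | h_0.
Assume 4 | h_k, so h_k = 4t for some integer t.
Then h_{k+1} = 2h_k − 20 = 2·(4t) − 20 = 4(2t − 5), so 4 | h_{k+1}.
So the property holds for k+1, and by induction 4 | h_i for all i ≥ 0.

4 | h_i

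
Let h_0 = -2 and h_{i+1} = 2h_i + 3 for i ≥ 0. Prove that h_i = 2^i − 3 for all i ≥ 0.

Base case: h_0 = -2, and 2^0 − 3 = 1 − 3 = -2.
Assume h_m = 2^m − 3 for some m ≥ 0.
Then h_{m+1} = 2h_m + 3 = 2·(2^m − 3) + 3 = 2^{m+1} − 6 + 3 = 2^{m+1} − 3.
Hence h_i = 2^i − 3 for every i ≥ 0, by induction.

h_i = 2^i − 3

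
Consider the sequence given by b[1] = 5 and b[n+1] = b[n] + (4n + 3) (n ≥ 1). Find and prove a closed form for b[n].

Claim: b[n] = 2n^2 + n + 2.

Base case: b[1] = 5, and 2·1^2 + 1 + 2 = 5.
Assume b[j] = 2j^2 + j + 2.
Then b[j+1] = b[j] + (4j + 3) = (2j^2 + j + 2) + (4j + 3) = 2j^2 + 5j + 5,
and 2·(j+1)^2 + (j+1) + 2 = 2j^2 + 5j + 5.
By induction, b[n] = 2n^2 + n + 2 for all n ≥ 1.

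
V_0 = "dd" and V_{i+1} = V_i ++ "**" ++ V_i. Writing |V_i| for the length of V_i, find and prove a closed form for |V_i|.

Claim: |V_i| = 2^{i+2} − 2.

Base case: |V_0| = 2, and 2^{0+2} − 2 = 2.
Assume |V_m| = 2^{m+2} − 2.
Then |V_{m+1}| = |V_m| + 2 + |V_m| = 2|V_m| + 2 = 2(2^{m+2} − 2) + 2 = 2^{m+3} − 4 + 2 = 2^{m+3} − 2.
This completes the inductive step, so |V_i| = 2^{i+2} − 2 for all i ≥ 0.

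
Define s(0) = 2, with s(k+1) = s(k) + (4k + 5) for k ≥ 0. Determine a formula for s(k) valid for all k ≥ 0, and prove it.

Claim: s(k) = 2k^2 + 3k + 2.

Base case: s(0) = 2, and 2·0^2 + 3·0 + 2 = 2.
Assume s(r) = 2r^2 + 3r + 2.
Then s(r+1) = s(r) + (4r + 5) = (2r^2 + 3r + 2) + (4r + 5) = 2r^2 + 7r + 7,
and 2·(r+1)^2 + 3·(r+1) + 2 = 2r^2 + 7r + 7.
Hence s(k) = 2k^2 + 3k + 2 for every k ≥ 0, by induction.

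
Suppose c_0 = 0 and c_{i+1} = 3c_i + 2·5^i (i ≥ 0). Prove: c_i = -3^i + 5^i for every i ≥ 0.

Base case: c_0 = 0, and -3^0 + 5^0 = -1 + 1 = 0.
Assume c_k = -3^k + 5^k for some k ≥ 0.
Then c_{k+1} = 3c_k + 2·5^k = 3·(-3^k + 5^k) + 2·5^k = -3^{k+1} + 3·5^k + 2·5^k = -3^{k+1} + 5·5^k = -3^{k+1} + 5^{k+1}.
So the formula holds for k+1, and by induction c_i = -3^i + 5^i for all i ≥ 0.

c_i = -3^i + 5^i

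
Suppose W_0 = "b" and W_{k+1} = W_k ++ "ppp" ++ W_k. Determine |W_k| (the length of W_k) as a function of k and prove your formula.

Claim: |W_k| = 2^{k+2} − 3.

Base case: |W_0| = 1, and 2^{0+2} − 3 = 1.
Assume |W_j| = 2^{j+2} − 3.
Then |W_{j+1}| = |W_j| + 3 + |W_j| = 2|W_j| + 3 = 2(2^{j+2} − 3) + 3 = 2^{j+3} − 6 + 3 = 2^{j+3} − 3.
This completes the inductive step, so |W_k| = 2^{k+2} − 3 for all k ≥ 0.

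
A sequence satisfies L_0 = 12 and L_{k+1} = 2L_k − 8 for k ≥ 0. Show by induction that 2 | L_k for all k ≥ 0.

Base case: L_0 = 12 = 2·6, so 2 | L_0.
Assume 2 | L_r, so L_r = 2t for some integer t.
Then L_{r+1} = 2L_r − 8 = 2·(2t) − 8 = 2(2t − 4), so 2 | L_{r+1}.
So the property holds for r+1, and by induction 2 | L_k for all k ≥ 0.

2 | L_k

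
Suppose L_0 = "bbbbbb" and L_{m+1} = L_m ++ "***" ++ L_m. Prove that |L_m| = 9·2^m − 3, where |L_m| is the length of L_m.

Base case: |L_0| = 6, and 9·2^0 − 3 = 6.
Assume |L_r| = 9·2^r − 3.
Then |L_{r+1}| = |L_r| + 3 + |L_r| = 2|L_r| + 3 = 2(9·2^r − 3) + 3 = 9·2^{r+1} − 6 + 3 = 9·2^{r+1} − 3.
So the formula holds for r+1, and by induction |L_m| = 9·2^m − 3 for all m ≥ 0.

|L_m| = 9·2^m − 3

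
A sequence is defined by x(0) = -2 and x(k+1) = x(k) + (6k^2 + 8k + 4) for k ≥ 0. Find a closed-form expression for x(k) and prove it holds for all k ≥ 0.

Claim: x(k) = 2k^3 + k^2 + k − 2.

Base case: x(0) = -2, and 2·0^3 + 0^2 + 0 − 2 = -2.
Assume x(j) = 2j^3 + j^2 + j − 2.
Then x(j+1) = x(j) + (6j^2 + 8j + 4) = (2j^3 + j^2 + j − 2) + (6j^2 + 8j + 4) = 2j^3 + 7j^2 + 9j + 2,
and 2·(j+1)^3 + (j+1)^2 + (j+1) − 2 = 2j^3 + 7j^2 + 9j + 2.
Hence x(k) = 2k^3 + k^2 + k − 2 for every k ≥ 0, by induction.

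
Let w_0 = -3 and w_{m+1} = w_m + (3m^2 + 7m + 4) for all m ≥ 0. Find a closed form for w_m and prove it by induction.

Claim: w_m = m^3 + 2m^2 + m − 3.

Base case: w_0 = -3, and 0^3 + 2·0^2 + 0 − 3 = -3.
Assume w_j = j^3 + 2j^2 + j − 3.
Then w_{j+1} = w_j + (3j^2 + 7j + 4) = (j^3 + 2j^2 + j − 3) + (3j^2 + 7j + 4) = j^3 + 5j^2 + 8j + 1,
and (j+1)^3 + 2·(j+1)^2 + (j+1) − 3 = j^3 + 5j^2 + 8j + 1.
By induction, w_m = m^3 + 2m^2 + m − 3 for all m ≥ 0.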